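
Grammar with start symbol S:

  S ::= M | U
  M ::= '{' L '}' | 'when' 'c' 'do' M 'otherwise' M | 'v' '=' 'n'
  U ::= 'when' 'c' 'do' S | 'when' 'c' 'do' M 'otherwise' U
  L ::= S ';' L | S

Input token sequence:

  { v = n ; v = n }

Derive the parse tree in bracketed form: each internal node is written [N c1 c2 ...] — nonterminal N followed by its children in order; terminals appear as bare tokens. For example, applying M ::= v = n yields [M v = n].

[S [M { [L [S [M v = n]] ; [L [S [M v = n]]]] }]]

S
M
{ L }
{ S ; L }
{ M ; L }
{ v = n ; L }
{ v = n ; S }
{ v = n ; M }
{ v = n ; v = n }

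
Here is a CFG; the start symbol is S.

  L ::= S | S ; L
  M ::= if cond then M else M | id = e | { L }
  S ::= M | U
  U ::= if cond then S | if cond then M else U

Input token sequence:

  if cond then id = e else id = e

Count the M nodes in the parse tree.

3

[S [M if cond then [M id = e] else [M id = e]]]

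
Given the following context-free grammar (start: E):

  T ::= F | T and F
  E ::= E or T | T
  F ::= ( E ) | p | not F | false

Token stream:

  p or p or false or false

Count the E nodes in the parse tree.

4

[E [E [E [E [T [F p]]] or [T [F p]]] or [T [F false]]] or [T [F false]]]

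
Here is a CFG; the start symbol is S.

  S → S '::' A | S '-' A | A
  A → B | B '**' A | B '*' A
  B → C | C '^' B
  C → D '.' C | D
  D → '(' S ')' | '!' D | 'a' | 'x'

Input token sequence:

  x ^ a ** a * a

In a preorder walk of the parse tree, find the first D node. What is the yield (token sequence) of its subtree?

[S [A [B [C [D x]] ^ [B [C [D a]]]] ** [A [B [C [D a]]] * [A [B [C [D a]]]]]]]

x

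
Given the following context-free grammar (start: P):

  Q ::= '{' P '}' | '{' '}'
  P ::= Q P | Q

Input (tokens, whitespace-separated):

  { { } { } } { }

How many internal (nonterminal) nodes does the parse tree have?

8

[P [Q { [P [Q { }] [P [Q { }]]] }] [P [Q { }]]]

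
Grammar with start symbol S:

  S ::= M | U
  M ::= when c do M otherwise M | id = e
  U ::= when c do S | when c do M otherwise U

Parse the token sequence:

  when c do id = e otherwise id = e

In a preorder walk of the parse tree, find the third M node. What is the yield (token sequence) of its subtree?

[S [M when c do [M id = e] otherwise [M id = e]]]

id = e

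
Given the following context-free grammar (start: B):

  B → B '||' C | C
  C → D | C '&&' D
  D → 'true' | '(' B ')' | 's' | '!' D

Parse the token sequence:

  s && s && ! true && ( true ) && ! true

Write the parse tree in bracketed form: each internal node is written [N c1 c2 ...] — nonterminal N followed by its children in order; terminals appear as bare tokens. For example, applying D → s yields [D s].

B
C
C && D
C && D && D
C && D && D && D
C && D && D && D && D
D && D && D && D && D
s && D && D && D && D
s && s && D && D && D
s && s && ! D && D && D
s && s && ! true && D && D
s && s && ! true && ( B ) && D
s && s && ! true && ( C ) && D
s && s && ! true && ( D ) && D
s && s && ! true && ( true ) && D
s && s && ! true && ( true ) && ! D
s && s && ! true && ( true ) && ! true

[B [C [C [C [C [C [D s]] && [D s]] && [D ! [D true]]] && [D ( [B [C [D true]]] )]] && [D ! [D true]]]]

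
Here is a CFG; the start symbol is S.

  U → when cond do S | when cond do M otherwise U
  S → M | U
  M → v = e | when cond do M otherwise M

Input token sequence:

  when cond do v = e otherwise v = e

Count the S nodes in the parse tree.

[S [M when cond do [M v = e] otherwise [M v = e]]]

1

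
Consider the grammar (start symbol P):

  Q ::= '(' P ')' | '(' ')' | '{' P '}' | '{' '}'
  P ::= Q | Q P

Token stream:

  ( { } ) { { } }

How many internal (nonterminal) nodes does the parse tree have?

8

[P [Q ( [P [Q { }]] )] [P [Q { [P [Q { }]] }]]]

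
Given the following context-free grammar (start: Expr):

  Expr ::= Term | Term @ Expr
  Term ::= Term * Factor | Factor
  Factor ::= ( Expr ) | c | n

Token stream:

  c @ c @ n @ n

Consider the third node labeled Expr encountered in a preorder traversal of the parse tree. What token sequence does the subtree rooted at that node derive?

[Expr [Term [Factor c]] @ [Expr [Term [Factor c]] @ [Expr [Term [Factor n]] @ [Expr [Term [Factor n]]]]]]

n @ n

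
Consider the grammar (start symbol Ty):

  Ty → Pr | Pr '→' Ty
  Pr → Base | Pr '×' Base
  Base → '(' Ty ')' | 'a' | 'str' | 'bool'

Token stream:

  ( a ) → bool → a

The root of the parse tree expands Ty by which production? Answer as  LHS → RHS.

Ty → Pr '→' Ty

[Ty [Pr [Base ( [Ty [Pr [Base a]]] )]] → [Ty [Pr [Base bool]] → [Ty [Pr [Base a]]]]]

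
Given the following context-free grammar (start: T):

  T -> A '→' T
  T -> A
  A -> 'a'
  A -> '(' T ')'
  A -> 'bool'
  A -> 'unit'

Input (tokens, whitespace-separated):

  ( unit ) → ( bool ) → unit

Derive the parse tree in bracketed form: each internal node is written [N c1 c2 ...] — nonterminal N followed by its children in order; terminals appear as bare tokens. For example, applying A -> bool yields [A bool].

[T [A ( [T [A unit]] )] → [T [A ( [T [A bool]] )] → [T [A unit]]]]

T
A → T
( T ) → T
( A ) → T
( unit ) → T
( unit ) → A → T
( unit ) → ( T ) → T
( unit ) → ( A ) → T
( unit ) → ( bool ) → T
( unit ) → ( bool ) → A
( unit ) → ( bool ) → unit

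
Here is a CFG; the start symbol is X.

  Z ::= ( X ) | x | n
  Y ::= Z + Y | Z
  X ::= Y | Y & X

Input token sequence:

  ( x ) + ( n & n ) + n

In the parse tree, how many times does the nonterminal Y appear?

6

[X [Y [Z ( [X [Y [Z x]]] )] + [Y [Z ( [X [Y [Z n]] & [X [Y [Z n]]]] )] + [Y [Z n]]]]]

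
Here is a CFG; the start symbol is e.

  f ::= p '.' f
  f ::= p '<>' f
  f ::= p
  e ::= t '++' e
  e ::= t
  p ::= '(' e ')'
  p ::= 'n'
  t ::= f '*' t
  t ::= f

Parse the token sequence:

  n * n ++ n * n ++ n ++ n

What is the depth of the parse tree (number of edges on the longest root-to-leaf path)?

[e [t [f [p n]] * [t [f [p n]]]] ++ [e [t [f [p n]] * [t [f [p n]]]] ++ [e [t [f [p n]]] ++ [e [t [f [p n]]]]]]]

7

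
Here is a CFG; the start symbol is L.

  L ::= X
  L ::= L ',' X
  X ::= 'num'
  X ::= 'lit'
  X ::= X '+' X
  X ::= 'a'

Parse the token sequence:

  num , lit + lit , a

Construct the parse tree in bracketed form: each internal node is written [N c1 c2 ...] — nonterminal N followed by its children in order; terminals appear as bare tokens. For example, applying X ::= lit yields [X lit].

[L [L [L [X num]] , [X [X lit] + [X lit]]] , [X a]]

L
L , X
L , X , X
X , X , X
num , X , X
num , X + X , X
num , lit + X , X
num , lit + lit , X
num , lit + lit , a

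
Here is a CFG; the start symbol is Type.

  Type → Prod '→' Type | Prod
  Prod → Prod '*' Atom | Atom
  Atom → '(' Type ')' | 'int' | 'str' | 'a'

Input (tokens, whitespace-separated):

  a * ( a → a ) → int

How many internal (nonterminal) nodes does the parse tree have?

[Type [Prod [Prod [Atom a]] * [Atom ( [Type [Prod [Atom a]] → [Type [Prod [Atom a]]]] )]] → [Type [Prod [Atom int]]]]

14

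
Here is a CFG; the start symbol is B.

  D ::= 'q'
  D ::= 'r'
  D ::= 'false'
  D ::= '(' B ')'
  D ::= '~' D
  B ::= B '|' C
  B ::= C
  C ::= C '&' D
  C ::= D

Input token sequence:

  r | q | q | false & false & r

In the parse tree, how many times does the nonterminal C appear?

[B [B [B [B [C [D r]]] | [C [D q]]] | [C [D q]]] | [C [C [C [D false]] & [D false]] & [D r]]]

6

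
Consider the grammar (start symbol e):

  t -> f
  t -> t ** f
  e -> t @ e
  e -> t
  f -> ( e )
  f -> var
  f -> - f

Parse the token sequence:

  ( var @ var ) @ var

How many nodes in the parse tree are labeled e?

[e [t [f ( [e [t [f var]] @ [e [t [f var]]]] )]] @ [e [t [f var]]]]

4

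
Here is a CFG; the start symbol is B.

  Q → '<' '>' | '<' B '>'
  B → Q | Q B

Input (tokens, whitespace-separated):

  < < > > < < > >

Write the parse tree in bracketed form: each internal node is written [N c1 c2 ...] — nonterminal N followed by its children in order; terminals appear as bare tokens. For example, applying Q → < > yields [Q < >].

[B [Q < [B [Q < >]] >] [B [Q < [B [Q < >]] >]]]

B
Q B
< B > B
< Q > B
< < > > B
< < > > Q
< < > > < B >
< < > > < Q >
< < > > < < > >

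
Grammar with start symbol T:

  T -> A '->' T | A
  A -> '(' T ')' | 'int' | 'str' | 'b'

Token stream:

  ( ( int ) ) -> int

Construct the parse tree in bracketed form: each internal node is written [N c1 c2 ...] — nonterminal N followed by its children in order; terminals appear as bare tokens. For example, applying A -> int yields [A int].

T
A -> T
( T ) -> T
( A ) -> T
( ( T ) ) -> T
( ( A ) ) -> T
( ( int ) ) -> T
( ( int ) ) -> A
( ( int ) ) -> int

[T [A ( [T [A ( [T [A int]] )]] )] -> [T [A int]]]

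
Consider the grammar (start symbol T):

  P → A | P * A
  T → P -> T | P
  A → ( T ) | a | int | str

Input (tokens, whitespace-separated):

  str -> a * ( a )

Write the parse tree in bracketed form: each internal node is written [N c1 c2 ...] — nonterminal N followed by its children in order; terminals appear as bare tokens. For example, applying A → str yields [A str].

T
P -> T
A -> T
str -> T
str -> P
str -> P * A
str -> A * A
str -> a * A
str -> a * ( T )
str -> a * ( P )
str -> a * ( A )
str -> a * ( a )

[T [P [A str]] -> [T [P [P [A a]] * [A ( [T [P [A a]]] )]]]]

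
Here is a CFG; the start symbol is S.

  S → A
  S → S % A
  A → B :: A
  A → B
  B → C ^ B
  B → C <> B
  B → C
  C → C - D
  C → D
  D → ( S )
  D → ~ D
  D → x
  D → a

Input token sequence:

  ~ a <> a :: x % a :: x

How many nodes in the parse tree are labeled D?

[S [S [A [B [C [D ~ [D a]]] <> [B [C [D a]]]] :: [A [B [C [D x]]]]]] % [A [B [C [D a]]] :: [A [B [C [D x]]]]]]

6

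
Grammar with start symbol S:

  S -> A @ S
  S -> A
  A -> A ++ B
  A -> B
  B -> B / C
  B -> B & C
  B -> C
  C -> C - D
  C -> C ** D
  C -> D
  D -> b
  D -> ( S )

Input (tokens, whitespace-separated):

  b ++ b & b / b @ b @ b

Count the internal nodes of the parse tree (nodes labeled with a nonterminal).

25

[S [A [A [B [C [D b]]]] ++ [B [B [B [C [D b]]] & [C [D b]]] / [C [D b]]]] @ [S [A [B [C [D b]]]] @ [S [A [B [C [D b]]]]]]]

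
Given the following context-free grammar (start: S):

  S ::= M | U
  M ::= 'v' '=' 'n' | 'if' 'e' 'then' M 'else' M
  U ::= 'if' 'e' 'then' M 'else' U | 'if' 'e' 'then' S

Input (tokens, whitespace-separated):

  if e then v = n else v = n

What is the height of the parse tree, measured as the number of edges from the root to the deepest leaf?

3

[S [M if e then [M v = n] else [M v = n]]]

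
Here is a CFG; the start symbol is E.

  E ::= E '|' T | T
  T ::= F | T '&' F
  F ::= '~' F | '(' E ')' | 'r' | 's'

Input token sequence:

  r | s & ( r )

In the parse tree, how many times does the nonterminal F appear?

4

[E [E [T [F r]]] | [T [T [F s]] & [F ( [E [T [F r]]] )]]]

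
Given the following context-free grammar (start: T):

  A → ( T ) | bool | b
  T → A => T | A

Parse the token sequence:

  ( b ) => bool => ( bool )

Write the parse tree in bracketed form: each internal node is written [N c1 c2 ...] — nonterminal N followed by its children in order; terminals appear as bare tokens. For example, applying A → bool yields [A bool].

T
A => T
( T ) => T
( A ) => T
( b ) => T
( b ) => A => T
( b ) => bool => T
( b ) => bool => A
( b ) => bool => ( T )
( b ) => bool => ( A )
( b ) => bool => ( bool )

[T [A ( [T [A b]] )] => [T [A bool] => [T [A ( [T [A bool]] )]]]]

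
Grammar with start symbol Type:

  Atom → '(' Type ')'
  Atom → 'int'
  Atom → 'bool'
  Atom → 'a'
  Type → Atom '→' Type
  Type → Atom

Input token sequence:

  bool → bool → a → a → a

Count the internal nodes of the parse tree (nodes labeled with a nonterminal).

[Type [Atom bool] → [Type [Atom bool] → [Type [Atom a] → [Type [Atom a] → [Type [Atom a]]]]]]

10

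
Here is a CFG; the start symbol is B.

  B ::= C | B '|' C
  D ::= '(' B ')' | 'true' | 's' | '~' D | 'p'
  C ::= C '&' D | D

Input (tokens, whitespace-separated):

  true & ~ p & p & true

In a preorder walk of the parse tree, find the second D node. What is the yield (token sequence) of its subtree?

[B [C [C [C [C [D true]] & [D ~ [D p]]] & [D p]] & [D true]]]

~ p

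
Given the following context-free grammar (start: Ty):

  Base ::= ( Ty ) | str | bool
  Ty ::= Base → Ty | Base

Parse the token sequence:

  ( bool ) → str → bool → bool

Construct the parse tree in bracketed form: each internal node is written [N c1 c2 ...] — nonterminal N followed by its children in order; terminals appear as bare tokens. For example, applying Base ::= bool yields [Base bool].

Ty
Base → Ty
( Ty ) → Ty
( Base ) → Ty
( bool ) → Ty
( bool ) → Base → Ty
( bool ) → str → Ty
( bool ) → str → Base → Ty
( bool ) → str → bool → Ty
( bool ) → str → bool → Base
( bool ) → str → bool → bool

[Ty [Base ( [Ty [Base bool]] )] → [Ty [Base str] → [Ty [Base bool] → [Ty [Base bool]]]]]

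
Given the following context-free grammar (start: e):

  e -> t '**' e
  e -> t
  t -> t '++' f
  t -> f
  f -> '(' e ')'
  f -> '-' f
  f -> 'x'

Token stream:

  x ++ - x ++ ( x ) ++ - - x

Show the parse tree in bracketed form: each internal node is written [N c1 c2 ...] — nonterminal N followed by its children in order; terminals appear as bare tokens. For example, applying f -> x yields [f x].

[e [t [t [t [t [f x]] ++ [f - [f x]]] ++ [f ( [e [t [f x]]] )]] ++ [f - [f - [f x]]]]]

e
t
t ++ f
t ++ f ++ f
t ++ f ++ f ++ f
f ++ f ++ f ++ f
x ++ f ++ f ++ f
x ++ - f ++ f ++ f
x ++ - x ++ f ++ f
x ++ - x ++ ( e ) ++ f
x ++ - x ++ ( t ) ++ f
x ++ - x ++ ( f ) ++ f
x ++ - x ++ ( x ) ++ f
x ++ - x ++ ( x ) ++ - f
x ++ - x ++ ( x ) ++ - - f
x ++ - x ++ ( x ) ++ - - x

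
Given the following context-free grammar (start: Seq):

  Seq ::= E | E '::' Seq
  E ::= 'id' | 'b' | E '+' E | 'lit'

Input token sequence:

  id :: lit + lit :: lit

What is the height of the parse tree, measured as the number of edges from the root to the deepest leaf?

4

[Seq [E id] :: [Seq [E [E lit] + [E lit]] :: [Seq [E lit]]]]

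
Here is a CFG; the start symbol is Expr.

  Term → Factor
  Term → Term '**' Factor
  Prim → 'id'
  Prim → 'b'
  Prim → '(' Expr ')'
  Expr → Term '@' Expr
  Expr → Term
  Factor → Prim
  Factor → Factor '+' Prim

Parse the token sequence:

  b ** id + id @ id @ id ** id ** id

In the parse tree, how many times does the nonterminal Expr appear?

[Expr [Term [Term [Factor [Prim b]]] ** [Factor [Factor [Prim id]] + [Prim id]]] @ [Expr [Term [Factor [Prim id]]] @ [Expr [Term [Term [Term [Factor [Prim id]]] ** [Factor [Prim id]]] ** [Factor [Prim id]]]]]]

3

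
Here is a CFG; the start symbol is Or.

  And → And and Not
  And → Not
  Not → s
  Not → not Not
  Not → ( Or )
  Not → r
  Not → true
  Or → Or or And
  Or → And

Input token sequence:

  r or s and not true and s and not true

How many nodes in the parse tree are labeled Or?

[Or [Or [And [Not r]]] or [And [And [And [And [Not s]] and [Not not [Not true]]] and [Not s]] and [Not not [Not true]]]]

2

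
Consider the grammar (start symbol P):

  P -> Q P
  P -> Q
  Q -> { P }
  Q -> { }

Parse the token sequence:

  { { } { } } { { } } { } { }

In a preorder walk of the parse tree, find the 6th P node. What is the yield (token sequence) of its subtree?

{ } { }

[P [Q { [P [Q { }] [P [Q { }]]] }] [P [Q { [P [Q { }]] }] [P [Q { }] [P [Q { }]]]]]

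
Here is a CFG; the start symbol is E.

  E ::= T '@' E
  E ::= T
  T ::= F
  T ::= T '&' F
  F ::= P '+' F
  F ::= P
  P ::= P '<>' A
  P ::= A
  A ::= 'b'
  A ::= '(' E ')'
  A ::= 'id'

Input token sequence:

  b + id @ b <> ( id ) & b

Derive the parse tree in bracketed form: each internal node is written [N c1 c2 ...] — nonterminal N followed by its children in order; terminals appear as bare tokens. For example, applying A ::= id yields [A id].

[E [T [F [P [A b]] + [F [P [A id]]]]] @ [E [T [T [F [P [P [A b]] <> [A ( [E [T [F [P [A id]]]]] )]]]] & [F [P [A b]]]]]]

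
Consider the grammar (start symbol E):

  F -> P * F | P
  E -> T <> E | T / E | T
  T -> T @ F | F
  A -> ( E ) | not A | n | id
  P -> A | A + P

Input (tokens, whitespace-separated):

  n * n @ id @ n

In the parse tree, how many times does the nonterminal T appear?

3

[E [T [T [T [F [P [A n]] * [F [P [A n]]]]] @ [F [P [A id]]]] @ [F [P [A n]]]]]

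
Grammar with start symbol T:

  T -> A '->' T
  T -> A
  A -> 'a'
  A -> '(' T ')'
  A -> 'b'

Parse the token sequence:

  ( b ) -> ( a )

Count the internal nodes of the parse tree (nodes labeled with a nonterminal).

8

[T [A ( [T [A b]] )] -> [T [A ( [T [A a]] )]]]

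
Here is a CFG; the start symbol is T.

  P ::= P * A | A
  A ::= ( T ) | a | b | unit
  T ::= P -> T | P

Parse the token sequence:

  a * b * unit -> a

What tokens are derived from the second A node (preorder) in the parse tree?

[T [P [P [P [A a]] * [A b]] * [A unit]] -> [T [P [A a]]]]

b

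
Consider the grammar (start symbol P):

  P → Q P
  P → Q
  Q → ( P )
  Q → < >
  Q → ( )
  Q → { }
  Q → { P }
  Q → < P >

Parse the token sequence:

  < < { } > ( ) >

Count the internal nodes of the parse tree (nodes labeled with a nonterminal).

8

[P [Q < [P [Q < [P [Q { }]] >] [P [Q ( )]]] >]]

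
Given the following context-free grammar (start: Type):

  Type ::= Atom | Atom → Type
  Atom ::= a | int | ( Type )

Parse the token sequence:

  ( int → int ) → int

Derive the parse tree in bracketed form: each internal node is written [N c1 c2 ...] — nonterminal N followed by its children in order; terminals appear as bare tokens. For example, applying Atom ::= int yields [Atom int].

Type
Atom → Type
( Type ) → Type
( Atom → Type ) → Type
( int → Type ) → Type
( int → Atom ) → Type
( int → int ) → Type
( int → int ) → Atom
( int → int ) → int

[Type [Atom ( [Type [Atom int] → [Type [Atom int]]] )] → [Type [Atom int]]]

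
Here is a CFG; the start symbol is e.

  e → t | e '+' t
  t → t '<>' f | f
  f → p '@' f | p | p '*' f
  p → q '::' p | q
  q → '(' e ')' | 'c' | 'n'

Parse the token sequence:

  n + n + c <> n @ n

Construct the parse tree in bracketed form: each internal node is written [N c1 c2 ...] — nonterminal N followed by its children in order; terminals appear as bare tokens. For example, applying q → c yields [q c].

[e [e [e [t [f [p [q n]]]]] + [t [f [p [q n]]]]] + [t [t [f [p [q c]]]] <> [f [p [q n]] @ [f [p [q n]]]]]]

e
e + t
e + t + t
t + t + t
f + t + t
p + t + t
q + t + t
n + t + t
n + f + t
n + p + t
n + q + t
n + n + t
n + n + t <> f
n + n + f <> f
n + n + p <> f
n + n + q <> f
n + n + c <> f
n + n + c <> p @ f
n + n + c <> q @ f
n + n + c <> n @ f
n + n + c <> n @ p
n + n + c <> n @ q
n + n + c <> n @ n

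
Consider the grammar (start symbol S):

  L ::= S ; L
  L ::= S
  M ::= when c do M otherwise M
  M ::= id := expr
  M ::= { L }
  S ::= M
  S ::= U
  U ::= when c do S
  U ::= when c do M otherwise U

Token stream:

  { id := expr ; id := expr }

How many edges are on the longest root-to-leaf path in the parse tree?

[S [M { [L [S [M id := expr]] ; [L [S [M id := expr]]]] }]]

6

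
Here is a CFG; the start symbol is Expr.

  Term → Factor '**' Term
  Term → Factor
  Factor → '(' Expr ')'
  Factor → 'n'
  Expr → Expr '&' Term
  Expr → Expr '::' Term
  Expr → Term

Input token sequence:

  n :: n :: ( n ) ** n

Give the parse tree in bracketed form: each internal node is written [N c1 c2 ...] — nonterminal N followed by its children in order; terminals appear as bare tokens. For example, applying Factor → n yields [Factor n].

Expr
Expr :: Term
Expr :: Term :: Term
Term :: Term :: Term
Factor :: Term :: Term
n :: Term :: Term
n :: Factor :: Term
n :: n :: Term
n :: n :: Factor ** Term
n :: n :: ( Expr ) ** Term
n :: n :: ( Term ) ** Term
n :: n :: ( Factor ) ** Term
n :: n :: ( n ) ** Term
n :: n :: ( n ) ** Factor
n :: n :: ( n ) ** n

[Expr [Expr [Expr [Term [Factor n]]] :: [Term [Factor n]]] :: [Term [Factor ( [Expr [Term [Factor n]]] )] ** [Term [Factor n]]]]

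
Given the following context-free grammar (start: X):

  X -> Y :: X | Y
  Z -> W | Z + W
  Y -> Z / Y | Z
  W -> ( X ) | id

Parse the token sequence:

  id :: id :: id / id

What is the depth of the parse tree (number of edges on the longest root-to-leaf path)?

[X [Y [Z [W id]]] :: [X [Y [Z [W id]]] :: [X [Y [Z [W id]] / [Y [Z [W id]]]]]]]

7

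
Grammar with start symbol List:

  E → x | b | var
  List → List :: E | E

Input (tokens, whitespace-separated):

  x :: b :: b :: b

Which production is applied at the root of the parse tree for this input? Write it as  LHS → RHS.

[List [List [List [List [E x]] :: [E b]] :: [E b]] :: [E b]]

List → List :: E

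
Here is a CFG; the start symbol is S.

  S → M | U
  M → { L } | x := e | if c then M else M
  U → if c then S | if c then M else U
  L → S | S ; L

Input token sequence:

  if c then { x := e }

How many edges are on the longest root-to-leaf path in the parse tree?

[S [U if c then [S [M { [L [S [M x := e]]] }]]]]

7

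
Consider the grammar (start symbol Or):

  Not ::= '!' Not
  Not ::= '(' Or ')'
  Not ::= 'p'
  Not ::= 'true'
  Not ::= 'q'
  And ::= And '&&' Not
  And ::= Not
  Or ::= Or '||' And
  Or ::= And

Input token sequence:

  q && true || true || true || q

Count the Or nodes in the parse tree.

[Or [Or [Or [Or [And [And [Not q]] && [Not true]]] || [And [Not true]]] || [And [Not true]]] || [And [Not q]]]

4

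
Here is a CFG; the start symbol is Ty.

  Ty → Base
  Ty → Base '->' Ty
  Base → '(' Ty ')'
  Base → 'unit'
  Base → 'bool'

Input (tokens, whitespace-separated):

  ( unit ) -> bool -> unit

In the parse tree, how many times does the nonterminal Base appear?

[Ty [Base ( [Ty [Base unit]] )] -> [Ty [Base bool] -> [Ty [Base unit]]]]

4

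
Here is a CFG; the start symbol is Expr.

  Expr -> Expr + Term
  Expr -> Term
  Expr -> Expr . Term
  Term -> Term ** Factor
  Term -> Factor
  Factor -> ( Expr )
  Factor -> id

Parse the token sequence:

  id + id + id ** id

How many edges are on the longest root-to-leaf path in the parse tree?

5

[Expr [Expr [Expr [Term [Factor id]]] + [Term [Factor id]]] + [Term [Term [Factor id]] ** [Factor id]]]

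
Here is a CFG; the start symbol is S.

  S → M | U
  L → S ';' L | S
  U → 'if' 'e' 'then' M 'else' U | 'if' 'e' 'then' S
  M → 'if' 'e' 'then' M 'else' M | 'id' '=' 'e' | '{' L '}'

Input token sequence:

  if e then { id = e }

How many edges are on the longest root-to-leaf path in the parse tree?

[S [U if e then [S [M { [L [S [M id = e]]] }]]]]

7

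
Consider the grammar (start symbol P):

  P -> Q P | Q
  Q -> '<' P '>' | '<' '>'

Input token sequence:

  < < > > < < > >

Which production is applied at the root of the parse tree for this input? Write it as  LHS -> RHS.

P -> Q P

[P [Q < [P [Q < >]] >] [P [Q < [P [Q < >]] >]]]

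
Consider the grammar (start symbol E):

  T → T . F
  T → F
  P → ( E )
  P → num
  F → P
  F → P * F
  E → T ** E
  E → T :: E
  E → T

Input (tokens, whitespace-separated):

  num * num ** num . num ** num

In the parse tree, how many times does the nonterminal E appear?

[E [T [F [P num] * [F [P num]]]] ** [E [T [T [F [P num]]] . [F [P num]]] ** [E [T [F [P num]]]]]]

3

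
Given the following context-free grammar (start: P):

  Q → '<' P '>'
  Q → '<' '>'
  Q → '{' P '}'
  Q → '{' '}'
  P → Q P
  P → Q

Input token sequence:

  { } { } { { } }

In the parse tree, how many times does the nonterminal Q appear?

4

[P [Q { }] [P [Q { }] [P [Q { [P [Q { }]] }]]]]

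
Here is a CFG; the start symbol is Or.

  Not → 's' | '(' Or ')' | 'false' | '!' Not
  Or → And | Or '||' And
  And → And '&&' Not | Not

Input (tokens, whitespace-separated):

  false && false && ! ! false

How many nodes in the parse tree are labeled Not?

[Or [And [And [And [Not false]] && [Not false]] && [Not ! [Not ! [Not false]]]]]

5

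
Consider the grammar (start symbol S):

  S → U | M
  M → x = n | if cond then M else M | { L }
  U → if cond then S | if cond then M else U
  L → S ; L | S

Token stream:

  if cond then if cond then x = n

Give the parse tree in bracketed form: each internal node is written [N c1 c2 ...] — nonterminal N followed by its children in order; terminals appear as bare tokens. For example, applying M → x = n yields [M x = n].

S
U
if cond then S
if cond then U
if cond then if cond then S
if cond then if cond then M
if cond then if cond then x = n

[S [U if cond then [S [U if cond then [S [M x = n]]]]]]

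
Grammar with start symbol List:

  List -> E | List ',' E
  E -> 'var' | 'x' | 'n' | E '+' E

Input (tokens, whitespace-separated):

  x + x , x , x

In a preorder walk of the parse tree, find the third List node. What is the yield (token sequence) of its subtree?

[List [List [List [E [E x] + [E x]]] , [E x]] , [E x]]

x + x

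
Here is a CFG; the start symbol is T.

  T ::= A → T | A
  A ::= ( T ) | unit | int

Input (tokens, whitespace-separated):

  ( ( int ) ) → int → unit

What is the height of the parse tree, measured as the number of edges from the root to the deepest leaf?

[T [A ( [T [A ( [T [A int]] )]] )] → [T [A int] → [T [A unit]]]]

6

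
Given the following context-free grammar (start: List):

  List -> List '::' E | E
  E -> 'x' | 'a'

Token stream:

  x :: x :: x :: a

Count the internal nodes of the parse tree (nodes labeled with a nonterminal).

[List [List [List [List [E x]] :: [E x]] :: [E x]] :: [E a]]

8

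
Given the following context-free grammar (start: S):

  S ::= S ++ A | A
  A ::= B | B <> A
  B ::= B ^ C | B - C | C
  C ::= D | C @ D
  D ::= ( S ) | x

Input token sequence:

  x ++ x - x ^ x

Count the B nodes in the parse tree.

4

[S [S [A [B [C [D x]]]]] ++ [A [B [B [B [C [D x]]] - [C [D x]]] ^ [C [D x]]]]]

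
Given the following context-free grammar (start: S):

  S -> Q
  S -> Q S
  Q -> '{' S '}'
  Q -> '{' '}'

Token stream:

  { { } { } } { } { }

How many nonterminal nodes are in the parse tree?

[S [Q { [S [Q { }] [S [Q { }]]] }] [S [Q { }] [S [Q { }]]]]

10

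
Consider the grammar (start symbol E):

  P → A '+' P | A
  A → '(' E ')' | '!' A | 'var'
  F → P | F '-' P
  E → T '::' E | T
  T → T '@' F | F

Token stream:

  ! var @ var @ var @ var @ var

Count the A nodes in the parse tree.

6

[E [T [T [T [T [T [F [P [A ! [A var]]]]] @ [F [P [A var]]]] @ [F [P [A var]]]] @ [F [P [A var]]]] @ [F [P [A var]]]]]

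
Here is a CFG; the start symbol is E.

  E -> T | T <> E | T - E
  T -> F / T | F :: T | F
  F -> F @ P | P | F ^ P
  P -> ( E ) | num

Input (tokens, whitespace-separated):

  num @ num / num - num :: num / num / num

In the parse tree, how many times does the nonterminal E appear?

2

[E [T [F [F [P num]] @ [P num]] / [T [F [P num]]]] - [E [T [F [P num]] :: [T [F [P num]] / [T [F [P num]] / [T [F [P num]]]]]]]]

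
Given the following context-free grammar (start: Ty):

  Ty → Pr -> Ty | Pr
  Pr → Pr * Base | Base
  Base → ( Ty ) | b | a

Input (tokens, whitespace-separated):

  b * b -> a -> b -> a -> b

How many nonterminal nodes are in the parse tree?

17

[Ty [Pr [Pr [Base b]] * [Base b]] -> [Ty [Pr [Base a]] -> [Ty [Pr [Base b]] -> [Ty [Pr [Base a]] -> [Ty [Pr [Base b]]]]]]]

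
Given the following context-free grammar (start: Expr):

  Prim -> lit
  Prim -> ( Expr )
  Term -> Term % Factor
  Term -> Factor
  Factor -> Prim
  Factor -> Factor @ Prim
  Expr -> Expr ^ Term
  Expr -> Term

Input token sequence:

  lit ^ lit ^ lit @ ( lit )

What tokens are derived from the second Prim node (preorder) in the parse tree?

lit

[Expr [Expr [Expr [Term [Factor [Prim lit]]]] ^ [Term [Factor [Prim lit]]]] ^ [Term [Factor [Factor [Prim lit]] @ [Prim ( [Expr [Term [Factor [Prim lit]]]] )]]]]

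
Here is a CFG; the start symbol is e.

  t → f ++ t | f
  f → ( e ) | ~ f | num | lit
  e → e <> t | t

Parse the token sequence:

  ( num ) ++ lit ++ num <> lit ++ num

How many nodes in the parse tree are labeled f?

6

[e [e [t [f ( [e [t [f num]]] )] ++ [t [f lit] ++ [t [f num]]]]] <> [t [f lit] ++ [t [f num]]]]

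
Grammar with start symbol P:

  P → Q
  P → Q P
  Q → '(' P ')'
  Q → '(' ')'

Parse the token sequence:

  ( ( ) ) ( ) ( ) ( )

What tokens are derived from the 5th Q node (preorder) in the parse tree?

( )

[P [Q ( [P [Q ( )]] )] [P [Q ( )] [P [Q ( )] [P [Q ( )]]]]]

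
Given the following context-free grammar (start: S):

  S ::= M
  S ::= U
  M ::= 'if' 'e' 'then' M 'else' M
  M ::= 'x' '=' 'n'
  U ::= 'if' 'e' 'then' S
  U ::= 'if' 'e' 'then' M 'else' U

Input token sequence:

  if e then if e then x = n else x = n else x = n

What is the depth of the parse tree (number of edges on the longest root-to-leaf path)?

4

[S [M if e then [M if e then [M x = n] else [M x = n]] else [M x = n]]]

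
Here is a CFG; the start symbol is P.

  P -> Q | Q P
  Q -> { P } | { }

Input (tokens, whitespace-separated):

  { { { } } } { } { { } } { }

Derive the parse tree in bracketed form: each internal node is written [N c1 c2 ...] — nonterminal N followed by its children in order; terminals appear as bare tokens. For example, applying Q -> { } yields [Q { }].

[P [Q { [P [Q { [P [Q { }]] }]] }] [P [Q { }] [P [Q { [P [Q { }]] }] [P [Q { }]]]]]

P
Q P
{ P } P
{ Q } P
{ { P } } P
{ { Q } } P
{ { { } } } P
{ { { } } } Q P
{ { { } } } { } P
{ { { } } } { } Q P
{ { { } } } { } { P } P
{ { { } } } { } { Q } P
{ { { } } } { } { { } } P
{ { { } } } { } { { } } Q
{ { { } } } { } { { } } { }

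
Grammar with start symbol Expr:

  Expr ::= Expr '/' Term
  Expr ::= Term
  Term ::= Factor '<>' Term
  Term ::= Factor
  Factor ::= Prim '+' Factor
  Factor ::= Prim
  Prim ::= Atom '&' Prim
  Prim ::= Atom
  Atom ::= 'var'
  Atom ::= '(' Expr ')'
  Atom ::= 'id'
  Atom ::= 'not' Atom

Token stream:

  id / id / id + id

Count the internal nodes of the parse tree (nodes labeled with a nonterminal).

18

[Expr [Expr [Expr [Term [Factor [Prim [Atom id]]]]] / [Term [Factor [Prim [Atom id]]]]] / [Term [Factor [Prim [Atom id]] + [Factor [Prim [Atom id]]]]]]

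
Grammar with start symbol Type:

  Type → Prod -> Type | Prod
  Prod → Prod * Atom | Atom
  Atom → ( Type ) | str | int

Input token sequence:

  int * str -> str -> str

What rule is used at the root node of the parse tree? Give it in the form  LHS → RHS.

[Type [Prod [Prod [Atom int]] * [Atom str]] -> [Type [Prod [Atom str]] -> [Type [Prod [Atom str]]]]]

Type → Prod -> Type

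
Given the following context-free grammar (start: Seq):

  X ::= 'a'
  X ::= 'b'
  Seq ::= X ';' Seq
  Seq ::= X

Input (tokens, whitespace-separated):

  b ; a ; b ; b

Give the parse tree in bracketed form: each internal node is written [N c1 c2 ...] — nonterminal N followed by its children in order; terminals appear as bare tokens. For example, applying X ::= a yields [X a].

Seq
X ; Seq
b ; Seq
b ; X ; Seq
b ; a ; Seq
b ; a ; X ; Seq
b ; a ; b ; Seq
b ; a ; b ; X
b ; a ; b ; b

[Seq [X b] ; [Seq [X a] ; [Seq [X b] ; [Seq [X b]]]]]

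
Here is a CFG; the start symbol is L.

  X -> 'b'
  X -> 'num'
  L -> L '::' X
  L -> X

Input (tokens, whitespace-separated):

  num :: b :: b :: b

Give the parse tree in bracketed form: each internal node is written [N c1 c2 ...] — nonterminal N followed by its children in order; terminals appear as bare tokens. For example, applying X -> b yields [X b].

L
L :: X
L :: X :: X
L :: X :: X :: X
X :: X :: X :: X
num :: X :: X :: X
num :: b :: X :: X
num :: b :: b :: X
num :: b :: b :: b

[L [L [L [L [X num]] :: [X b]] :: [X b]] :: [X b]]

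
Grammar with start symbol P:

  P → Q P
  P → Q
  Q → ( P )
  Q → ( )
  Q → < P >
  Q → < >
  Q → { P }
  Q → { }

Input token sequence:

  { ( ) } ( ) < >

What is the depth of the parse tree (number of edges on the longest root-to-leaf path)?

4

[P [Q { [P [Q ( )]] }] [P [Q ( )] [P [Q < >]]]]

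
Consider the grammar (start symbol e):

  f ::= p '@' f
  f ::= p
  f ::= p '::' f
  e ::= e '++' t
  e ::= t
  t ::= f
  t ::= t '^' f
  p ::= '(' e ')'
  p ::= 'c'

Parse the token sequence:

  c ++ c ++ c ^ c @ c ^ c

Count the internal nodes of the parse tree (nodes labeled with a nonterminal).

20

[e [e [e [t [f [p c]]]] ++ [t [f [p c]]]] ++ [t [t [t [f [p c]]] ^ [f [p c] @ [f [p c]]]] ^ [f [p c]]]]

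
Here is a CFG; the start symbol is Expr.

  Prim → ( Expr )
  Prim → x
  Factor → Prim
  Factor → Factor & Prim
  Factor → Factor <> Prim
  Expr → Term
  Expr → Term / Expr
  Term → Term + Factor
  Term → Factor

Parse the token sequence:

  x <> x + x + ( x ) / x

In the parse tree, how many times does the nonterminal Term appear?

5

[Expr [Term [Term [Term [Factor [Factor [Prim x]] <> [Prim x]]] + [Factor [Prim x]]] + [Factor [Prim ( [Expr [Term [Factor [Prim x]]]] )]]] / [Expr [Term [Factor [Prim x]]]]]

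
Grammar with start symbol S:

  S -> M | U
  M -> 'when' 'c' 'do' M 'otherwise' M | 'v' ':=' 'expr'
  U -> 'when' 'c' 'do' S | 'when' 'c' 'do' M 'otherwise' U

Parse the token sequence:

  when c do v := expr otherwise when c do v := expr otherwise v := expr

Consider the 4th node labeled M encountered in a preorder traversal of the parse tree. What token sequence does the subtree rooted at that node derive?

[S [M when c do [M v := expr] otherwise [M when c do [M v := expr] otherwise [M v := expr]]]]

v := expr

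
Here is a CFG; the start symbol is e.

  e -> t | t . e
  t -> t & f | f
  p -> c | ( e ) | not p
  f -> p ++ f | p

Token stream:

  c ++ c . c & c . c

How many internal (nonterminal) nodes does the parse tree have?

17

[e [t [f [p c] ++ [f [p c]]]] . [e [t [t [f [p c]]] & [f [p c]]] . [e [t [f [p c]]]]]]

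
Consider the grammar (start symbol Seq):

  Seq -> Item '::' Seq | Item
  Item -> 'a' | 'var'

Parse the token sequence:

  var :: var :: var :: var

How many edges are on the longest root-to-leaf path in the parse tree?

[Seq [Item var] :: [Seq [Item var] :: [Seq [Item var] :: [Seq [Item var]]]]]

5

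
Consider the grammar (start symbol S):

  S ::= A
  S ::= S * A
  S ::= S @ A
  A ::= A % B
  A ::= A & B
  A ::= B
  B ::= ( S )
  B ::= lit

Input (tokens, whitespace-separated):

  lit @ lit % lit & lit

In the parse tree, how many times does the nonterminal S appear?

[S [S [A [B lit]]] @ [A [A [A [B lit]] % [B lit]] & [B lit]]]

2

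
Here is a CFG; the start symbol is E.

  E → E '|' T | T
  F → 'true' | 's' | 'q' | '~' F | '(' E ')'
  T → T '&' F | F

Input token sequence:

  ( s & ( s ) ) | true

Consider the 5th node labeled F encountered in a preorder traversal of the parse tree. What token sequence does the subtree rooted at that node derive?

true

[E [E [T [F ( [E [T [T [F s]] & [F ( [E [T [F s]]] )]]] )]]] | [T [F true]]]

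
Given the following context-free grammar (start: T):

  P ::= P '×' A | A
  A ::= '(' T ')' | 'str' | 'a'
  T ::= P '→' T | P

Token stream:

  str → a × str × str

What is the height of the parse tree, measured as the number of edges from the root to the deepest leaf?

6

[T [P [A str]] → [T [P [P [P [A a]] × [A str]] × [A str]]]]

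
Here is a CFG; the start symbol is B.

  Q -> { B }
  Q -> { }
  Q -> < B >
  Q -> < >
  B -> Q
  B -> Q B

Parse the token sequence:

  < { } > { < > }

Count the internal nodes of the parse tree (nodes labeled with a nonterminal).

8

[B [Q < [B [Q { }]] >] [B [Q { [B [Q < >]] }]]]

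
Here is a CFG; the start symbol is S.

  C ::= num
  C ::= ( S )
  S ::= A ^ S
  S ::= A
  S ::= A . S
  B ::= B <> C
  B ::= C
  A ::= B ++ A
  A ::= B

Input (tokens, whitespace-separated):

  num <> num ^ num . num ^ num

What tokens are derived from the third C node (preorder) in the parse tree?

[S [A [B [B [C num]] <> [C num]]] ^ [S [A [B [C num]]] . [S [A [B [C num]]] ^ [S [A [B [C num]]]]]]]

num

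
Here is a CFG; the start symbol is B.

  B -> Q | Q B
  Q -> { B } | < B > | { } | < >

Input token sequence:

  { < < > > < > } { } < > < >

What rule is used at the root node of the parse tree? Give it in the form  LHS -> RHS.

[B [Q { [B [Q < [B [Q < >]] >] [B [Q < >]]] }] [B [Q { }] [B [Q < >] [B [Q < >]]]]]

B -> Q B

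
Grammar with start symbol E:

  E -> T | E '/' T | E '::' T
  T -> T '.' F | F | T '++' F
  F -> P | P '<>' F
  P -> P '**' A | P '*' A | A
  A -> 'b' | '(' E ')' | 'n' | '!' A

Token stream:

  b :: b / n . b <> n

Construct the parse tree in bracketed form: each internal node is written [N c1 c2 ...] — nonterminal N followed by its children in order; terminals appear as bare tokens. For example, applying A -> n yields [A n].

E
E / T
E :: T / T
T :: T / T
F :: T / T
P :: T / T
A :: T / T
b :: T / T
b :: F / T
b :: P / T
b :: A / T
b :: b / T
b :: b / T . F
b :: b / F . F
b :: b / P . F
b :: b / A . F
b :: b / n . F
b :: b / n . P <> F
b :: b / n . A <> F
b :: b / n . b <> F
b :: b / n . b <> P
b :: b / n . b <> A
b :: b / n . b <> n

[E [E [E [T [F [P [A b]]]]] :: [T [F [P [A b]]]]] / [T [T [F [P [A n]]]] . [F [P [A b]] <> [F [P [A n]]]]]]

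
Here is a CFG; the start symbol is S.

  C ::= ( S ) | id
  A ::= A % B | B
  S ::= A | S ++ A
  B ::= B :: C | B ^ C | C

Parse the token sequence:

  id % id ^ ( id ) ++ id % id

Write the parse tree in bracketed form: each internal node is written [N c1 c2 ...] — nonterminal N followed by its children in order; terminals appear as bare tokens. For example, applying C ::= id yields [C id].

[S [S [A [A [B [C id]]] % [B [B [C id]] ^ [C ( [S [A [B [C id]]]] )]]]] ++ [A [A [B [C id]]] % [B [C id]]]]

S
S ++ A
A ++ A
A % B ++ A
B % B ++ A
C % B ++ A
id % B ++ A
id % B ^ C ++ A
id % C ^ C ++ A
id % id ^ C ++ A
id % id ^ ( S ) ++ A
id % id ^ ( A ) ++ A
id % id ^ ( B ) ++ A
id % id ^ ( C ) ++ A
id % id ^ ( id ) ++ A
id % id ^ ( id ) ++ A % B
id % id ^ ( id ) ++ B % B
id % id ^ ( id ) ++ C % B
id % id ^ ( id ) ++ id % B
id % id ^ ( id ) ++ id % C
id % id ^ ( id ) ++ id % id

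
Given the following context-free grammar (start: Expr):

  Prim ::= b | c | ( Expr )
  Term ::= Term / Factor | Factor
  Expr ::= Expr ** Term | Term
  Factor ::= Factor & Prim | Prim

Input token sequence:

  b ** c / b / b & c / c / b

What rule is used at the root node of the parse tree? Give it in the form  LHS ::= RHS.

[Expr [Expr [Term [Factor [Prim b]]]] ** [Term [Term [Term [Term [Term [Factor [Prim c]]] / [Factor [Prim b]]] / [Factor [Factor [Prim b]] & [Prim c]]] / [Factor [Prim c]]] / [Factor [Prim b]]]]

Expr ::= Expr ** Term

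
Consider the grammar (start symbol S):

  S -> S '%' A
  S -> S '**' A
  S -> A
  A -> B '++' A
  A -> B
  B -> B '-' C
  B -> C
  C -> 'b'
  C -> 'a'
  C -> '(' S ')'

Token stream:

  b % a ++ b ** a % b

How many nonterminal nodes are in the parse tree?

[S [S [S [S [A [B [C b]]]] % [A [B [C a]] ++ [A [B [C b]]]]] ** [A [B [C a]]]] % [A [B [C b]]]]

19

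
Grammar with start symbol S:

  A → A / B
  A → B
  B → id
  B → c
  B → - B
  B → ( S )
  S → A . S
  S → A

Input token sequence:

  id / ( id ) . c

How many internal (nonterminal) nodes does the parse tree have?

[S [A [A [B id]] / [B ( [S [A [B id]]] )]] . [S [A [B c]]]]

11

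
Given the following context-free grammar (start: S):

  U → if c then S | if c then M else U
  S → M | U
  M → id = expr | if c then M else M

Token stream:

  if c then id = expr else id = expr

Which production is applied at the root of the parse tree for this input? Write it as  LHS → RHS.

[S [M if c then [M id = expr] else [M id = expr]]]

S → M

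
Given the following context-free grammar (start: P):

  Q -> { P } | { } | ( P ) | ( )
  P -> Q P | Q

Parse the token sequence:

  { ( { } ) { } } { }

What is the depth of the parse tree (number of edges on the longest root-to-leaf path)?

6

[P [Q { [P [Q ( [P [Q { }]] )] [P [Q { }]]] }] [P [Q { }]]]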